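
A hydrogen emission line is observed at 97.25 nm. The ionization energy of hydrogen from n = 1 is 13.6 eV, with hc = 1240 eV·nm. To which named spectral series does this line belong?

ΔE = 1240/97.25 = 12.75 eV.
This matches 13.6 × (1/1² − 1/4²), so n_f = 1: the Lyman series.

Lyman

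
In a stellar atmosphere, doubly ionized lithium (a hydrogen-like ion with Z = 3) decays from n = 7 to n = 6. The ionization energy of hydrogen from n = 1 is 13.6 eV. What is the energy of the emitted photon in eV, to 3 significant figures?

0.902 eV

The Bohr energies scale as Z², so for Z = 3: E_n = −122.4/n² eV.
E_7 = −122.4/49 = −2.498 eV and E_6 = −122.4/36 = −3.400 eV.
The photon energy is |E_7 − E_6| = 0.902 eV.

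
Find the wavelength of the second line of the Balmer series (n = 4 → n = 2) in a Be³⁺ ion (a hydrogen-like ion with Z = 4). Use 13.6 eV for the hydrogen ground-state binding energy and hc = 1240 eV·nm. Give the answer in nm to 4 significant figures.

The Balmer series terminates on n_f = 2; the second line has n_i = 2+2 = 4.
ΔE = 217.6 × (1/2² − 1/4²) = 40.80 eV.
λ = 1240 / 40.80 = 30.39 nm.

30.39 nm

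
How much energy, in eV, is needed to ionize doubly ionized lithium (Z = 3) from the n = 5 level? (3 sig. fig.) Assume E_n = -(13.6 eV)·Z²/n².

4.90 eV

E_n = −13.6 Z²/n² = −122.4/n² eV for Z = 3.
E_5 = −122.4/25 = −4.90 eV, so ionization (to E = 0) requires 4.90 eV.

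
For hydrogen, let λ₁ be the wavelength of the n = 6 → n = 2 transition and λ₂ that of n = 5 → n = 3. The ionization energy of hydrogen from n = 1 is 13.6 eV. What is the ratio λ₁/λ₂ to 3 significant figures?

0.320

λ ∝ 1/ΔE ∝ 1/(1/n_f² − 1/n_i²), and the Z² and hc factors cancel in the ratio.
λ₁/λ₂ = (1/3² − 1/5²)/(1/2² − 1/6²) = 0.07111/0.2222 = 0.320.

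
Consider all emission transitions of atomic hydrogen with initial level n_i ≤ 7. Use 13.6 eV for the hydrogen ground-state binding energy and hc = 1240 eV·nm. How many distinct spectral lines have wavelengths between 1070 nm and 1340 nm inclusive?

Enumerate all n_i → n_f pairs with 1 ≤ n_f < n_i ≤ 7 and compute λ = 1240 / [13.6·1·(1/n_f² − 1/n_i²)].
Lines falling in [1070, 1340] nm: 6→3 (1094 nm), 5→3 (1282 nm).

2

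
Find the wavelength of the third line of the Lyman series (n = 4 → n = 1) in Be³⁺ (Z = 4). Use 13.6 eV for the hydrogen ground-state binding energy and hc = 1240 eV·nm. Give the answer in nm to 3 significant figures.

6.08 nm

The Lyman series terminates on n_f = 1; the third line has n_i = 1+3 = 4.
ΔE = 217.6 × (1/1² − 1/4²) = 204.0 eV.
λ = 1240 / 204.0 = 6.08 nm.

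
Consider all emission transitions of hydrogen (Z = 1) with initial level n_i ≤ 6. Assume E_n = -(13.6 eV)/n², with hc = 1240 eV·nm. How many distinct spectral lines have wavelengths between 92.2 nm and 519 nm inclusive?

Enumerate all n_i → n_f pairs with 1 ≤ n_f < n_i ≤ 6 and compute λ = 1240 / [13.6·1·(1/n_f² − 1/n_i²)].
Lines falling in [92.2, 519] nm: 6→1 (93.78 nm), 5→1 (94.98 nm), 4→1 (97.25 nm), 3→1 (102.6 nm), 2→1 (121.6 nm), 6→2 (410.3 nm), 5→2 (434.2 nm), 4→2 (486.3 nm).

8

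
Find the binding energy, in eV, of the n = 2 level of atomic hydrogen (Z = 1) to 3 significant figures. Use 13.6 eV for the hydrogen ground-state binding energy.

E_2 = −13.60/4 = −3.40 eV, so ionization (to E = 0) requires 3.40 eV.

3.40 eV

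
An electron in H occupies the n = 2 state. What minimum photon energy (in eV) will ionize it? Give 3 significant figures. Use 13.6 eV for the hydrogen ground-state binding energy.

3.40 eV

E_2 = −13.60/4 = −3.40 eV, so ionization (to E = 0) requires 3.40 eV.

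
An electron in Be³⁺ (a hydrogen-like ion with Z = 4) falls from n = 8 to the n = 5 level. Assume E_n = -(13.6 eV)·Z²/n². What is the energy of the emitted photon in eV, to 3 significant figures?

The Bohr energies scale as Z², so for Z = 4: E_n = −217.6/n² eV.
E_8 = −217.6/64 = −3.400 eV and E_5 = −217.6/25 = −8.704 eV.
The photon energy is |E_8 − E_5| = 5.30 eV.

5.30 eV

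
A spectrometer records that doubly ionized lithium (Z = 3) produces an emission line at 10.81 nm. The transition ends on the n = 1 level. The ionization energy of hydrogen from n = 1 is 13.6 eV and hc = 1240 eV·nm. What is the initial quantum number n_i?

n_i = 4

The photon energy is ΔE = hc/λ = 1240 / 10.81 = 114.7 eV.
With Z = 3, ΔE = 122.4 × (1/n_f² − 1/n_i²), so 1/n_f² − 1/n_i² = 0.9372.
With n_f = 1: 1/n_i² = 1/1 − 0.9372 = 0.06284, so n_i ≈ 3.99.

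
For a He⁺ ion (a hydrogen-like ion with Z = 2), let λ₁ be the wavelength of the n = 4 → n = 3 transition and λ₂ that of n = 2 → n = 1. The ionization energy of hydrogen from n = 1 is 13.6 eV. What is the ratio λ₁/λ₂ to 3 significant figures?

15.4

λ ∝ 1/ΔE ∝ 1/(1/n_f² − 1/n_i²), and the Z² and hc factors cancel in the ratio.
λ₁/λ₂ = (1/1² − 1/2²)/(1/3² − 1/4²) = 0.7500/0.04861 = 15.4.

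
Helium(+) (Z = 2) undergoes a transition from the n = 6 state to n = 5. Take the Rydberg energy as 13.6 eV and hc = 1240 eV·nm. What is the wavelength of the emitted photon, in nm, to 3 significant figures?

1860 nm

For Z = 2 the level energies scale as Z², so the effective Rydberg energy is 13.6 × 4 = 54.40 eV.
ΔE = 54.40 × (1/5² − 1/6²) = 54.40 × 0.01222 = 0.6649 eV.
λ = hc/ΔE = 1240 / 0.6649 = 1860 nm.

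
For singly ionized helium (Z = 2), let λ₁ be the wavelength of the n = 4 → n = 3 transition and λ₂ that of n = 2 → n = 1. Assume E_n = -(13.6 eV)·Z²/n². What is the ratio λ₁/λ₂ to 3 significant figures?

λ ∝ 1/ΔE ∝ 1/(1/n_f² − 1/n_i²), and the Z² and hc factors cancel in the ratio.
λ₁/λ₂ = (1/1² − 1/2²)/(1/3² − 1/4²) = 0.7500/0.04861 = 15.4.

15.4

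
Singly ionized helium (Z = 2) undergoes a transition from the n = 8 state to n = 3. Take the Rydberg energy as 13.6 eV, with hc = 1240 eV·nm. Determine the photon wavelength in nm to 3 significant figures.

239 nm

For Z = 2 the level energies scale as Z², so the effective Rydberg energy is 13.6 × 4 = 54.40 eV.
ΔE = 54.40 × (1/3² − 1/8²) = 54.40 × 0.09549 = 5.194 eV.
λ = hc/ΔE = 1240 / 5.194 = 239 nm.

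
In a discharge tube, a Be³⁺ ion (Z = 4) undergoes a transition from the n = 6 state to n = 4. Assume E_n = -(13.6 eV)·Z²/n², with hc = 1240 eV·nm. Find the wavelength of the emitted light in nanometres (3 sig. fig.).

164 nm

For Z = 4 the level energies scale as Z², so the effective Rydberg energy is 13.6 × 16 = 217.6 eV.
ΔE = 217.6 × (1/4² − 1/6²) = 217.6 × 0.03472 = 7.556 eV.
λ = hc/ΔE = 1240 / 7.556 = 164 nm.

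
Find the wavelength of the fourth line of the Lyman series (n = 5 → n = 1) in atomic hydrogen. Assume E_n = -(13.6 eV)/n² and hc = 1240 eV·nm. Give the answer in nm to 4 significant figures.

The Lyman series terminates on n_f = 1; the fourth line has n_i = 1+4 = 5.
ΔE = 13.60 × (1/1² − 1/5²) = 13.06 eV.
λ = 1240 / 13.06 = 94.98 nm.

94.98 nm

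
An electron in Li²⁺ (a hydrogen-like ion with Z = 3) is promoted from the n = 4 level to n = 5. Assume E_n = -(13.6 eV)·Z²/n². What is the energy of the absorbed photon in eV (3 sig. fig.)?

The Bohr energies scale as Z², so for Z = 3: E_n = −122.4/n² eV.
E_5 = −122.4/25 = −4.896 eV and E_4 = −122.4/16 = −7.650 eV.
The photon energy is |E_5 − E_4| = 2.75 eV.

2.75 eV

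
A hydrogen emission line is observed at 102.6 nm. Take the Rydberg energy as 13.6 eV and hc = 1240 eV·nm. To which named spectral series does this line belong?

Lyman

ΔE = 1240/102.6 = 12.09 eV.
This matches 13.6 × (1/1² − 1/3²), so n_f = 1: the Lyman series.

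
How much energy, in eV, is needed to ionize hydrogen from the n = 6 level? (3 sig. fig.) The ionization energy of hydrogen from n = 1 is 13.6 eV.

0.378 eV

E_6 = −13.60/36 = −0.378 eV, so ionization (to E = 0) requires 0.378 eV.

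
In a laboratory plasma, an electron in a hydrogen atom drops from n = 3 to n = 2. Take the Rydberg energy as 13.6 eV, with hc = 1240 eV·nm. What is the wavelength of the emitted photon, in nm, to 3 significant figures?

656 nm

ΔE = 13.60 × (1/2² − 1/3²) = 13.60 × 0.1389 = 1.889 eV.
λ = hc/ΔE = 1240 / 1.889 = 656 nm.
This line belongs to the Balmer series.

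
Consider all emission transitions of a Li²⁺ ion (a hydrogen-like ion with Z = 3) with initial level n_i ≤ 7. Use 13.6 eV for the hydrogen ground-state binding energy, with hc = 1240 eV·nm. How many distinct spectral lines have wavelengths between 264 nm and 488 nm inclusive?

2

Enumerate all n_i → n_f pairs with 1 ≤ n_f < n_i ≤ 7 and compute λ = 1240 / [13.6·9·(1/n_f² − 1/n_i²)].
Lines falling in [264, 488] nm: 6→4 (291.8 nm), 5→4 (450.3 nm).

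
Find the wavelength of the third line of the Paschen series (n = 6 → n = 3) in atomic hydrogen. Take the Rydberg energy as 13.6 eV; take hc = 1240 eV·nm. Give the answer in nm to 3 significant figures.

1090 nm

The Paschen series terminates on n_f = 3; the third line has n_i = 3+3 = 6.
ΔE = 13.60 × (1/3² − 1/6²) = 1.133 eV.
λ = 1240 / 1.133 = 1090 nm.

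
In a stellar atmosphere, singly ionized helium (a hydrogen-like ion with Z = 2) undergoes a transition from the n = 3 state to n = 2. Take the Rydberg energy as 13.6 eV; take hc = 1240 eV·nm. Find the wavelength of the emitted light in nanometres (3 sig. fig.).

For Z = 2 the level energies scale as Z², so the effective Rydberg energy is 13.6 × 4 = 54.40 eV.
ΔE = 54.40 × (1/2² − 1/3²) = 54.40 × 0.1389 = 7.556 eV.
λ = hc/ΔE = 1240 / 7.556 = 164 nm.

164 nm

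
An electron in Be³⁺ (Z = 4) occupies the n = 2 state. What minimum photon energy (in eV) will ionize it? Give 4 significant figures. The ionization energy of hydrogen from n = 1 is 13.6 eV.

E_n = −13.6 Z²/n² = −217.6/n² eV for Z = 4.
E_2 = −217.6/4 = −54.40 eV, so ionization (to E = 0) requires 54.40 eV.

54.40 eV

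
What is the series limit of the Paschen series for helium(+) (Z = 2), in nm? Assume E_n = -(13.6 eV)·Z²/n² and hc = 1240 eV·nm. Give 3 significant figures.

The Paschen series has lower level n_f = 3; the series limit corresponds to n_i → ∞.
ΔE_max = 13.6 × 4 / 3² = 6.044 eV.
λ_min = 1240 / 6.044 = 205 nm.

205 nm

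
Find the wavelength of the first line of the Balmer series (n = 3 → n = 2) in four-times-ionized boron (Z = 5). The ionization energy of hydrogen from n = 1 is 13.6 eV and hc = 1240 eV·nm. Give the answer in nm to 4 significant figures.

26.26 nm

The Balmer series terminates on n_f = 2; the first line has n_i = 2+1 = 3.
ΔE = 340.0 × (1/2² − 1/3²) = 47.22 eV.
λ = 1240 / 47.22 = 26.26 nm.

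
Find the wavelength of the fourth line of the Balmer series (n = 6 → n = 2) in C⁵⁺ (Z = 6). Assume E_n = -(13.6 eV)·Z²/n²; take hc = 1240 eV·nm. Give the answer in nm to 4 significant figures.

11.40 nm

The Balmer series terminates on n_f = 2; the fourth line has n_i = 2+4 = 6.
ΔE = 489.6 × (1/2² − 1/6²) = 108.8 eV.
λ = 1240 / 108.8 = 11.40 nm.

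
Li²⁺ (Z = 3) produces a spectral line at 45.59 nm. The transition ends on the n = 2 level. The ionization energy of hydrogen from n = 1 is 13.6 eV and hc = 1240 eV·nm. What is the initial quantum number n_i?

The photon energy is ΔE = hc/λ = 1240 / 45.59 = 27.20 eV.
With Z = 3, ΔE = 122.4 × (1/n_f² − 1/n_i²), so 1/n_f² − 1/n_i² = 0.2222.
With n_f = 2: 1/n_i² = 1/4 − 0.2222 = 0.02779, so n_i ≈ 6.00.

n_i = 6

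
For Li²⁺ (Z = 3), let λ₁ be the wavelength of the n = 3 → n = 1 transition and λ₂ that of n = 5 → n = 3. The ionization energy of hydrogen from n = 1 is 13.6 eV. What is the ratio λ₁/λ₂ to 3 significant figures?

0.0800

λ ∝ 1/ΔE ∝ 1/(1/n_f² − 1/n_i²), and the Z² and hc factors cancel in the ratio.
λ₁/λ₂ = (1/3² − 1/5²)/(1/1² − 1/3²) = 0.07111/0.8889 = 0.0800.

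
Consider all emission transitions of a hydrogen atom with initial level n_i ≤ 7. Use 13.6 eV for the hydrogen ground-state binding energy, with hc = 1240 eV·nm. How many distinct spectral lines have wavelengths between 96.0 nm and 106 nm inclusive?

Enumerate all n_i → n_f pairs with 1 ≤ n_f < n_i ≤ 7 and compute λ = 1240 / [13.6·1·(1/n_f² − 1/n_i²)].
Lines falling in [96.0, 106] nm: 4→1 (97.25 nm), 3→1 (102.6 nm).

2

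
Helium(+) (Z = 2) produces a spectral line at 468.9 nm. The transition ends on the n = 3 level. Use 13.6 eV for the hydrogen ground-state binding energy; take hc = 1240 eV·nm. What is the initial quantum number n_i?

n_i = 4

The photon energy is ΔE = hc/λ = 1240 / 468.9 = 2.644 eV.
With Z = 2, ΔE = 54.40 × (1/n_f² − 1/n_i²), so 1/n_f² − 1/n_i² = 0.04861.
With n_f = 3: 1/n_i² = 1/9 − 0.04861 = 0.06250, so n_i ≈ 4.00.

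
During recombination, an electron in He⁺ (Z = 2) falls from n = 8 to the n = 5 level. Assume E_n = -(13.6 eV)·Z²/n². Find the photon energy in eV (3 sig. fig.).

1.33 eV

The Bohr energies scale as Z², so for Z = 2: E_n = −54.40/n² eV.
E_8 = −54.40/64 = −0.8500 eV and E_5 = −54.40/25 = −2.176 eV.
The photon energy is |E_8 − E_5| = 1.33 eV.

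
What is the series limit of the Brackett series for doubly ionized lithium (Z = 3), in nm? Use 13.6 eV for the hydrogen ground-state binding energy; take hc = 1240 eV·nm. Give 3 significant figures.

The Brackett series has lower level n_f = 4; the series limit corresponds to n_i → ∞.
ΔE_max = 13.6 × 9 / 4² = 7.650 eV.
λ_min = 1240 / 7.650 = 162 nm.

162 nm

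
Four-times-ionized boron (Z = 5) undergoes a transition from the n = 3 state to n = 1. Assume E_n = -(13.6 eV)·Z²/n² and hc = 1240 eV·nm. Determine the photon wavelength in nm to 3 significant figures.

4.10 nm

For Z = 5 the level energies scale as Z², so the effective Rydberg energy is 13.6 × 25 = 340.0 eV.
ΔE = 340.0 × (1/1² − 1/3²) = 340.0 × 0.8889 = 302.2 eV.
λ = hc/ΔE = 1240 / 302.2 = 4.10 nm.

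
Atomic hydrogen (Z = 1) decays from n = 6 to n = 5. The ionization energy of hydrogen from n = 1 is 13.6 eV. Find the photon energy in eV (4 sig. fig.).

E_6 = −13.60/36 = −0.3778 eV and E_5 = −13.60/25 = −0.5440 eV.
The photon energy is |E_6 − E_5| = 0.1662 eV.

0.1662 eV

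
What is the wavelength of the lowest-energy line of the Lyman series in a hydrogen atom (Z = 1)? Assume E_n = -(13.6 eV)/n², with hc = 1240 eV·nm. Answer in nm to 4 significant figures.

The Lyman series terminates on n_f = 1; the first line has n_i = 1+1 = 2.
ΔE = 13.60 × (1/1² − 1/2²) = 10.20 eV.
λ = 1240 / 10.20 = 121.6 nm.

121.6 nm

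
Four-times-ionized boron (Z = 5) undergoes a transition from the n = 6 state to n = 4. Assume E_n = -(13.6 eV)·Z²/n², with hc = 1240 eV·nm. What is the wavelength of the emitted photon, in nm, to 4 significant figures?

105.0 nm

For Z = 5 the level energies scale as Z², so the effective Rydberg energy is 13.6 × 25 = 340.0 eV.
ΔE = 340.0 × (1/4² − 1/6²) = 340.0 × 0.03472 = 11.81 eV.
λ = hc/ΔE = 1240 / 11.81 = 105.0 nm.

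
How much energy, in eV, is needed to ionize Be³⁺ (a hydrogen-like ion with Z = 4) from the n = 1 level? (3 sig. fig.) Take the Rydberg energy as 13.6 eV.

E_n = −13.6 Z²/n² = −217.6/n² eV for Z = 4.
E_1 = −217.6/1 = −218 eV, so ionization (to E = 0) requires 218 eV.

218 eV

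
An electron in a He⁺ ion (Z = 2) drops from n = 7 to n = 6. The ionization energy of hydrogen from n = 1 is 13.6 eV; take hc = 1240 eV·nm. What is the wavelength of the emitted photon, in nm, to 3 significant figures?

For Z = 2 the level energies scale as Z², so the effective Rydberg energy is 13.6 × 4 = 54.40 eV.
ΔE = 54.40 × (1/6² − 1/7²) = 54.40 × 0.007370 = 0.4009 eV.
λ = hc/ΔE = 1240 / 0.4009 = 3090 nm.

3090 nm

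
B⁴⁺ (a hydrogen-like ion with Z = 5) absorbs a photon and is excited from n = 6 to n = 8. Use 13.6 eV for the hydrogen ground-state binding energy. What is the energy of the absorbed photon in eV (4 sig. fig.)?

The Bohr energies scale as Z², so for Z = 5: E_n = −340.0/n² eV.
E_8 = −340.0/64 = −5.313 eV and E_6 = −340.0/36 = −9.444 eV.
The photon energy is |E_8 − E_6| = 4.132 eV.

4.132 eV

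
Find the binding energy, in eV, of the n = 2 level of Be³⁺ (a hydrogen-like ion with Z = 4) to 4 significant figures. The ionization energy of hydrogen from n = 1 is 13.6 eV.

54.40 eV

E_n = −13.6 Z²/n² = −217.6/n² eV for Z = 4.
E_2 = −217.6/4 = −54.40 eV, so ionization (to E = 0) requires 54.40 eV.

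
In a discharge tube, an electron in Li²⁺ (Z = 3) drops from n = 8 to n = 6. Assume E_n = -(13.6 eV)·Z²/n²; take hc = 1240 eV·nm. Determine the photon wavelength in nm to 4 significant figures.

833.6 nm

For Z = 3 the level energies scale as Z², so the effective Rydberg energy is 13.6 × 9 = 122.4 eV.
ΔE = 122.4 × (1/6² − 1/8²) = 122.4 × 0.01215 = 1.488 eV.
λ = hc/ΔE = 1240 / 1.488 = 833.6 nm.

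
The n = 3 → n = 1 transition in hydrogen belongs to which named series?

Lyman

The series is set by the lower level: n_f = 1 is the Lyman series.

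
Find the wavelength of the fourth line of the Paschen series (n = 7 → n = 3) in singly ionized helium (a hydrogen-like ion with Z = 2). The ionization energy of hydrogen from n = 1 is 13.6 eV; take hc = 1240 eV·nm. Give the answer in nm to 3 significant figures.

251 nm

The Paschen series terminates on n_f = 3; the fourth line has n_i = 3+4 = 7.
ΔE = 54.40 × (1/3² − 1/7²) = 4.934 eV.
λ = 1240 / 4.934 = 251 nm.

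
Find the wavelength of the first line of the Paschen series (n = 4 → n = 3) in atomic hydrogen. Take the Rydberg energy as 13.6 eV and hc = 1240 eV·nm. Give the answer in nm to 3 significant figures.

The Paschen series terminates on n_f = 3; the first line has n_i = 3+1 = 4.
ΔE = 13.60 × (1/3² − 1/4²) = 0.6611 eV.
λ = 1240 / 0.6611 = 1880 nm.

1880 nm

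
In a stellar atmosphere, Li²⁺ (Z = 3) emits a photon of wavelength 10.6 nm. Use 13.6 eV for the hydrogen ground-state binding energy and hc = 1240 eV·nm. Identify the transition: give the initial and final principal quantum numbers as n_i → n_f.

n_i = 5, n_f = 1

The photon energy is ΔE = hc/λ = 1240 / 10.6 = 117.0 eV.
With Z = 3, ΔE = 122.4 × (1/n_f² − 1/n_i²), so 1/n_f² − 1/n_i² = 0.9557.
Trying n_f = 1 gives 1/n_i² = 0.04427, i.e. n_i ≈ 5; this pair matches.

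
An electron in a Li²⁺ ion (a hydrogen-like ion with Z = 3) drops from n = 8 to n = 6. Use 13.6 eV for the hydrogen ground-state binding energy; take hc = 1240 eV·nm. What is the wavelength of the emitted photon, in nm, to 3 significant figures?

For Z = 3 the level energies scale as Z², so the effective Rydberg energy is 13.6 × 9 = 122.4 eV.
ΔE = 122.4 × (1/6² − 1/8²) = 122.4 × 0.01215 = 1.488 eV.
λ = hc/ΔE = 1240 / 1.488 = 834 nm.

834 nm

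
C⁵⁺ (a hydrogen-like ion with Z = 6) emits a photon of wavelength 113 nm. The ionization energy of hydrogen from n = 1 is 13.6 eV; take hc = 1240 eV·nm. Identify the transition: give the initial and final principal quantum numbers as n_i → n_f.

n_i = 5, n_f = 4

The photon energy is ΔE = hc/λ = 1240 / 113 = 10.97 eV.
With Z = 6, ΔE = 489.6 × (1/n_f² − 1/n_i²), so 1/n_f² − 1/n_i² = 0.02241.
Trying n_f = 4 gives 1/n_i² = 0.04009, i.e. n_i ≈ 5; this pair matches.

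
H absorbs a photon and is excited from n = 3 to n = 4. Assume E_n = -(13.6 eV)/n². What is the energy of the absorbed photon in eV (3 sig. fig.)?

0.661 eV

E_4 = −13.60/16 = −0.8500 eV and E_3 = −13.60/9 = −1.511 eV.
The photon energy is |E_4 − E_3| = 0.661 eV.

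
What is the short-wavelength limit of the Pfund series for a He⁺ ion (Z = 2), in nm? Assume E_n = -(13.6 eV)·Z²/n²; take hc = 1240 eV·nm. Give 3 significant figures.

The Pfund series has lower level n_f = 5; the series limit corresponds to n_i → ∞.
ΔE_max = 13.6 × 4 / 5² = 2.176 eV.
λ_min = 1240 / 2.176 = 570 nm.

570 nm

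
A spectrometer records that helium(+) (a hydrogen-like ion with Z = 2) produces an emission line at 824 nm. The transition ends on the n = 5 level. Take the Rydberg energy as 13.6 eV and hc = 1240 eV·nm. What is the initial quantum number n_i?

n_i = 9

The photon energy is ΔE = hc/λ = 1240 / 824 = 1.505 eV.
With Z = 2, ΔE = 54.40 × (1/n_f² − 1/n_i²), so 1/n_f² − 1/n_i² = 0.02766.
With n_f = 5: 1/n_i² = 1/25 − 0.02766 = 0.01234, so n_i ≈ 9.00.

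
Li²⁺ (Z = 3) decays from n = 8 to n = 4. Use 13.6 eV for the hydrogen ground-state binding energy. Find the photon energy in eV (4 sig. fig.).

The Bohr energies scale as Z², so for Z = 3: E_n = −122.4/n² eV.
E_8 = −122.4/64 = −1.913 eV and E_4 = −122.4/16 = −7.650 eV.
The photon energy is |E_8 − E_4| = 5.738 eV.

5.738 eV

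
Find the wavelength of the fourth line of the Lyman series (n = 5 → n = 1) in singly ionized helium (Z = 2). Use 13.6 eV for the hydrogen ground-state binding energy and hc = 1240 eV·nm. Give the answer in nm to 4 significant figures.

The Lyman series terminates on n_f = 1; the fourth line has n_i = 1+4 = 5.
ΔE = 54.40 × (1/1² − 1/5²) = 52.22 eV.
λ = 1240 / 52.22 = 23.74 nm.

23.74 nm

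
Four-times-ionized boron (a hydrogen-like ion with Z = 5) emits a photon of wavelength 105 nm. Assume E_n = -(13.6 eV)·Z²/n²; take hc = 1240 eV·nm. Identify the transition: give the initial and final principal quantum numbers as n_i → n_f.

n_i = 6, n_f = 4

The photon energy is ΔE = hc/λ = 1240 / 105 = 11.81 eV.
With Z = 5, ΔE = 340.0 × (1/n_f² − 1/n_i²), so 1/n_f² − 1/n_i² = 0.03473.
Trying n_f = 4 gives 1/n_i² = 0.02777, i.e. n_i ≈ 6; this pair matches.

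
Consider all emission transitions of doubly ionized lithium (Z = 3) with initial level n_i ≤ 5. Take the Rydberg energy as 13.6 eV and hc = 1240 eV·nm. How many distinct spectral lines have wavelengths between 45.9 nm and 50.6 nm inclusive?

1

Enumerate all n_i → n_f pairs with 1 ≤ n_f < n_i ≤ 5 and compute λ = 1240 / [13.6·9·(1/n_f² − 1/n_i²)].
Lines falling in [45.9, 50.6] nm: 5→2 (48.24 nm).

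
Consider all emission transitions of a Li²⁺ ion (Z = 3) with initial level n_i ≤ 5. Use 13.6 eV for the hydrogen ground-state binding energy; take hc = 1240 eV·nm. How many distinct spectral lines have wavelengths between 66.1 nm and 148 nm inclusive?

Enumerate all n_i → n_f pairs with 1 ≤ n_f < n_i ≤ 5 and compute λ = 1240 / [13.6·9·(1/n_f² − 1/n_i²)].
Lines falling in [66.1, 148] nm: 3→2 (72.94 nm), 5→3 (142.5 nm).

2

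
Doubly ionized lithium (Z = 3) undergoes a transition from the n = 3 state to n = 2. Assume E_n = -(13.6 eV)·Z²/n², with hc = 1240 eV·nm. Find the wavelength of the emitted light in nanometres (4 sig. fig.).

For Z = 3 the level energies scale as Z², so the effective Rydberg energy is 13.6 × 9 = 122.4 eV.
ΔE = 122.4 × (1/2² − 1/3²) = 122.4 × 0.1389 = 17.00 eV.
λ = hc/ΔE = 1240 / 17.00 = 72.94 nm.

72.94 nm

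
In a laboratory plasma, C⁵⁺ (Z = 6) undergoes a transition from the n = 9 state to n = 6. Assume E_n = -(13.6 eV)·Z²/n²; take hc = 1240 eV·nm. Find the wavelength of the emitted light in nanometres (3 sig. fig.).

164 nm

For Z = 6 the level energies scale as Z², so the effective Rydberg energy is 13.6 × 36 = 489.6 eV.
ΔE = 489.6 × (1/6² − 1/9²) = 489.6 × 0.01543 = 7.556 eV.
λ = hc/ΔE = 1240 / 7.556 = 164 nm.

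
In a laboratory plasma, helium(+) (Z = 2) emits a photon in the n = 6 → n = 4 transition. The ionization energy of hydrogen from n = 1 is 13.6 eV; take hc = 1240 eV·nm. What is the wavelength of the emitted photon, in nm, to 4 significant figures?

656.5 nm

For Z = 2 the level energies scale as Z², so the effective Rydberg energy is 13.6 × 4 = 54.40 eV.
ΔE = 54.40 × (1/4² − 1/6²) = 54.40 × 0.03472 = 1.889 eV.
λ = hc/ΔE = 1240 / 1.889 = 656.5 nm.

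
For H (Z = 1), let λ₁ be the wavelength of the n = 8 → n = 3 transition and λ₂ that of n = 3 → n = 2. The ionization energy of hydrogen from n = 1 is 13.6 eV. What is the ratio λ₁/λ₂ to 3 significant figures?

λ ∝ 1/ΔE ∝ 1/(1/n_f² − 1/n_i²), and the Z² and hc factors cancel in the ratio.
λ₁/λ₂ = (1/2² − 1/3²)/(1/3² − 1/8²) = 0.1389/0.09549 = 1.45.

1.45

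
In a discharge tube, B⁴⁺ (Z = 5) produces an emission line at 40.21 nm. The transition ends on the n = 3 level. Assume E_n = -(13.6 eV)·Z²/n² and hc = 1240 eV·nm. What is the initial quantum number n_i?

n_i = 7

The photon energy is ΔE = hc/λ = 1240 / 40.21 = 30.84 eV.
With Z = 5, ΔE = 340.0 × (1/n_f² − 1/n_i²), so 1/n_f² − 1/n_i² = 0.09070.
With n_f = 3: 1/n_i² = 1/9 − 0.09070 = 0.02041, so n_i ≈ 7.00.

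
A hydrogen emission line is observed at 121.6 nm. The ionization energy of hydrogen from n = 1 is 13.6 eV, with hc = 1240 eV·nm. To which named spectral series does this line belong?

ΔE = 1240/121.6 = 10.20 eV.
This matches 13.6 × (1/1² − 1/2²), so n_f = 1: the Lyman series.

Lyman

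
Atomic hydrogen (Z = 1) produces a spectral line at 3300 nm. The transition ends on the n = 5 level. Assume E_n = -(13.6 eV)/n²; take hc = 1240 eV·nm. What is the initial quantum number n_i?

The photon energy is ΔE = hc/λ = 1240 / 3300 = 0.3758 eV.
With Z = 1, ΔE = 13.60 × (1/n_f² − 1/n_i²), so 1/n_f² − 1/n_i² = 0.02763.
With n_f = 5: 1/n_i² = 1/25 − 0.02763 = 0.01237, so n_i ≈ 8.99.

n_i = 9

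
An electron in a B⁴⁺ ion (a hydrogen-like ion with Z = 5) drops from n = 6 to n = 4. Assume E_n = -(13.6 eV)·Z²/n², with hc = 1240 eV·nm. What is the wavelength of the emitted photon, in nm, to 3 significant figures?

For Z = 5 the level energies scale as Z², so the effective Rydberg energy is 13.6 × 25 = 340.0 eV.
ΔE = 340.0 × (1/4² − 1/6²) = 340.0 × 0.03472 = 11.81 eV.
λ = hc/ΔE = 1240 / 11.81 = 105 nm.

105 nm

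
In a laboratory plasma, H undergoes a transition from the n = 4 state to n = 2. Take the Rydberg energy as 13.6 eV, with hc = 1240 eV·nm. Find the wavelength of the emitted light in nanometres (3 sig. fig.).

ΔE = 13.60 × (1/2² − 1/4²) = 13.60 × 0.1875 = 2.550 eV.
λ = hc/ΔE = 1240 / 2.550 = 486 nm.
This line belongs to the Balmer series.

486 nm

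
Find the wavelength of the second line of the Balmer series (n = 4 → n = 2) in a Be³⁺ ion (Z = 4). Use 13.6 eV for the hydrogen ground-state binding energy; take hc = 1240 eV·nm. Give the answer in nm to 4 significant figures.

30.39 nm

The Balmer series terminates on n_f = 2; the second line has n_i = 2+2 = 4.
ΔE = 217.6 × (1/2² − 1/4²) = 40.80 eV.
λ = 1240 / 40.80 = 30.39 nm.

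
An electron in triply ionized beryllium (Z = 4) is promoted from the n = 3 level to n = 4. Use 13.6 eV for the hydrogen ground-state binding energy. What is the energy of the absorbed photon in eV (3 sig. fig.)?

10.6 eV

The Bohr energies scale as Z², so for Z = 4: E_n = −217.6/n² eV.
E_4 = −217.6/16 = −13.60 eV and E_3 = −217.6/9 = −24.18 eV.
The photon energy is |E_4 − E_3| = 10.6 eV.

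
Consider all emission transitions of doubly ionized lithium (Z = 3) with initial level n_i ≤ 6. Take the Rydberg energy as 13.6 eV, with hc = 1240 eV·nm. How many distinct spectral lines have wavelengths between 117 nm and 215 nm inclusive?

3

Enumerate all n_i → n_f pairs with 1 ≤ n_f < n_i ≤ 6 and compute λ = 1240 / [13.6·9·(1/n_f² − 1/n_i²)].
Lines falling in [117, 215] nm: 6→3 (121.6 nm), 5→3 (142.5 nm), 4→3 (208.4 nm).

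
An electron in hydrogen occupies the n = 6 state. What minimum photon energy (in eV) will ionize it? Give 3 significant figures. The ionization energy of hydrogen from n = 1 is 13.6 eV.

E_6 = −13.60/36 = −0.378 eV, so ionization (to E = 0) requires 0.378 eV.

0.378 eV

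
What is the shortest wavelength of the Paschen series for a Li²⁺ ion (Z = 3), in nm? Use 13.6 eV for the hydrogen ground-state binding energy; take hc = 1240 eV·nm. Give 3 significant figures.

The Paschen series has lower level n_f = 3; the series limit corresponds to n_i → ∞.
ΔE_max = 13.6 × 9 / 3² = 13.60 eV.
λ_min = 1240 / 13.60 = 91.2 nm.

91.2 nm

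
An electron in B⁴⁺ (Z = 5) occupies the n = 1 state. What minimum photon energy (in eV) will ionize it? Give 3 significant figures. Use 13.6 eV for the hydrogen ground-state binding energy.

E_n = −13.6 Z²/n² = −340.0/n² eV for Z = 5.
E_1 = −340.0/1 = −340 eV, so ionization (to E = 0) requires 340 eV.

340 eV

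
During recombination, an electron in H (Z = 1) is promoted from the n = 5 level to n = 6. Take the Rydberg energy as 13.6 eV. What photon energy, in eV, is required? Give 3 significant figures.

0.166 eV

E_6 = −13.60/36 = −0.3778 eV and E_5 = −13.60/25 = −0.5440 eV.
The photon energy is |E_6 − E_5| = 0.166 eV.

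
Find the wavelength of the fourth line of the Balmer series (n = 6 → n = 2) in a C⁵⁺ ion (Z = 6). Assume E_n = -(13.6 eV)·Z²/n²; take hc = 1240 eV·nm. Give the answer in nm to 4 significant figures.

The Balmer series terminates on n_f = 2; the fourth line has n_i = 2+4 = 6.
ΔE = 489.6 × (1/2² − 1/6²) = 108.8 eV.
λ = 1240 / 108.8 = 11.40 nm.

11.40 nm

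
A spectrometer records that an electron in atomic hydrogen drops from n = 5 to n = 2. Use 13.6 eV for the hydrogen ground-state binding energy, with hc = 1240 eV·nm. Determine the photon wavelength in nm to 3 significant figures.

434 nm

ΔE = 13.60 × (1/2² − 1/5²) = 13.60 × 0.2100 = 2.856 eV.
λ = hc/ΔE = 1240 / 2.856 = 434 nm.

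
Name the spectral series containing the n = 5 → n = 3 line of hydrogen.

Paschen

The series is set by the lower level: n_f = 3 is the Paschen series.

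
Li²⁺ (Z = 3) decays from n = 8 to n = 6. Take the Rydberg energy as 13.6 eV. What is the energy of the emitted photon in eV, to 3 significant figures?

1.49 eV

The Bohr energies scale as Z², so for Z = 3: E_n = −122.4/n² eV.
E_8 = −122.4/64 = −1.913 eV and E_6 = −122.4/36 = −3.400 eV.
The photon energy is |E_8 − E_6| = 1.49 eV.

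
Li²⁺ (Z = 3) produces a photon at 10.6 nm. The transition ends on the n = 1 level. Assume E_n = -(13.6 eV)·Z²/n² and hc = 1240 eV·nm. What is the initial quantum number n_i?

n_i = 5

The photon energy is ΔE = hc/λ = 1240 / 10.6 = 117.0 eV.
With Z = 3, ΔE = 122.4 × (1/n_f² − 1/n_i²), so 1/n_f² − 1/n_i² = 0.9557.
With n_f = 1: 1/n_i² = 1/1 − 0.9557 = 0.04427, so n_i ≈ 4.75.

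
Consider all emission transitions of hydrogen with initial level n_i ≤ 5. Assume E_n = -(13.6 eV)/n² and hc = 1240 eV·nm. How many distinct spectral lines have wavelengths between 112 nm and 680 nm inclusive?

4

Enumerate all n_i → n_f pairs with 1 ≤ n_f < n_i ≤ 5 and compute λ = 1240 / [13.6·1·(1/n_f² − 1/n_i²)].
Lines falling in [112, 680] nm: 2→1 (121.6 nm), 5→2 (434.2 nm), 4→2 (486.3 nm), 3→2 (656.5 nm).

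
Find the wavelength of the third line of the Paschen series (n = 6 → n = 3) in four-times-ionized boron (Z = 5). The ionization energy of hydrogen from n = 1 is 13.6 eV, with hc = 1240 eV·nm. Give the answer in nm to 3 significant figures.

The Paschen series terminates on n_f = 3; the third line has n_i = 3+3 = 6.
ΔE = 340.0 × (1/3² − 1/6²) = 28.33 eV.
λ = 1240 / 28.33 = 43.8 nm.

43.8 nm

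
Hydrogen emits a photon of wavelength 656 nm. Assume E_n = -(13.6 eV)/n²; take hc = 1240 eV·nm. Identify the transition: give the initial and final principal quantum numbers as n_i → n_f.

The photon energy is ΔE = hc/λ = 1240 / 656 = 1.890 eV.
With Z = 1, ΔE = 13.60 × (1/n_f² − 1/n_i²), so 1/n_f² − 1/n_i² = 0.1390.
Trying n_f = 2 gives 1/n_i² = 0.1110, i.e. n_i ≈ 3; this pair matches.

n_i = 3, n_f = 2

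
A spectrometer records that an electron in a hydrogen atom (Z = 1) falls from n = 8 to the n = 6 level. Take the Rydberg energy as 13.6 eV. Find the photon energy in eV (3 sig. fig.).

0.165 eV

E_8 = −13.60/64 = −0.2125 eV and E_6 = −13.60/36 = −0.3778 eV.
The photon energy is |E_8 − E_6| = 0.165 eV.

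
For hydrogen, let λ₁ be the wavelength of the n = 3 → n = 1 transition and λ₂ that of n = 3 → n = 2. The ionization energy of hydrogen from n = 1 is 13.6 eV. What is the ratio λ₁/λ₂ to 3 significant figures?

0.156

λ ∝ 1/ΔE ∝ 1/(1/n_f² − 1/n_i²), and the Z² and hc factors cancel in the ratio.
λ₁/λ₂ = (1/2² − 1/3²)/(1/1² − 1/3²) = 0.1389/0.8889 = 0.156.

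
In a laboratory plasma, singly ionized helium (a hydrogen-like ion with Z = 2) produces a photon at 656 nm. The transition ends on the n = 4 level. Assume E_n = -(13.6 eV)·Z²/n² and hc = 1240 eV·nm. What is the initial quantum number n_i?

The photon energy is ΔE = hc/λ = 1240 / 656 = 1.890 eV.
With Z = 2, ΔE = 54.40 × (1/n_f² − 1/n_i²), so 1/n_f² − 1/n_i² = 0.03475.
With n_f = 4: 1/n_i² = 1/16 − 0.03475 = 0.02775, so n_i ≈ 6.00.

n_i = 6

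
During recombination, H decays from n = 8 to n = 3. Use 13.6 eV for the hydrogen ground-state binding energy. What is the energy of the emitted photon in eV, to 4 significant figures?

E_8 = −13.60/64 = −0.2125 eV and E_3 = −13.60/9 = −1.511 eV.
The photon energy is |E_8 − E_3| = 1.299 eV.

1.299 eV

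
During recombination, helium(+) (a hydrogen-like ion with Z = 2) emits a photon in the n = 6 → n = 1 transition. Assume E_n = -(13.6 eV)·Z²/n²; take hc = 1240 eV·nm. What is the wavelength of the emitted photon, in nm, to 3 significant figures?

23.4 nm

For Z = 2 the level energies scale as Z², so the effective Rydberg energy is 13.6 × 4 = 54.40 eV.
ΔE = 54.40 × (1/1² − 1/6²) = 54.40 × 0.9722 = 52.89 eV.
λ = hc/ΔE = 1240 / 52.89 = 23.4 nm.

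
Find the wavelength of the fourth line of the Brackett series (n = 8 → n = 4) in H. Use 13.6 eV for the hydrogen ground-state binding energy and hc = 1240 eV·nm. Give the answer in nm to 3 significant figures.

The Brackett series terminates on n_f = 4; the fourth line has n_i = 4+4 = 8.
ΔE = 13.60 × (1/4² − 1/8²) = 0.6375 eV.
λ = 1240 / 0.6375 = 1950 nm.

1950 nm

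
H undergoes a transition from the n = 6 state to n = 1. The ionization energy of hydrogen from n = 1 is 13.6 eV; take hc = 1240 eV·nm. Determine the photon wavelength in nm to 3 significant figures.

ΔE = 13.60 × (1/1² − 1/6²) = 13.60 × 0.9722 = 13.22 eV.
λ = hc/ΔE = 1240 / 13.22 = 93.8 nm.

93.8 nm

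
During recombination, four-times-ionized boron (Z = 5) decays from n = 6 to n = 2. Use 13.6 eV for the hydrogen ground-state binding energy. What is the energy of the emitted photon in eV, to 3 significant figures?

75.6 eV

The Bohr energies scale as Z², so for Z = 5: E_n = −340.0/n² eV.
E_6 = −340.0/36 = −9.444 eV and E_2 = −340.0/4 = −85.00 eV.
The photon energy is |E_6 − E_2| = 75.6 eV.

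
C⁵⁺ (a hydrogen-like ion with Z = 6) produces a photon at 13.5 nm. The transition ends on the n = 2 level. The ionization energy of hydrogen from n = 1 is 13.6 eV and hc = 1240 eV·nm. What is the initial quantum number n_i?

n_i = 4

The photon energy is ΔE = hc/λ = 1240 / 13.5 = 91.85 eV.
With Z = 6, ΔE = 489.6 × (1/n_f² − 1/n_i²), so 1/n_f² − 1/n_i² = 0.1876.
With n_f = 2: 1/n_i² = 1/4 − 0.1876 = 0.06239, so n_i ≈ 4.00.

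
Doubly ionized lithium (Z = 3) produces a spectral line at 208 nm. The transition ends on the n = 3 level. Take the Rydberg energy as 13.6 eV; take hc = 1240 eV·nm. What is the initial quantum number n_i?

The photon energy is ΔE = hc/λ = 1240 / 208 = 5.962 eV.
With Z = 3, ΔE = 122.4 × (1/n_f² − 1/n_i²), so 1/n_f² − 1/n_i² = 0.04871.
With n_f = 3: 1/n_i² = 1/9 − 0.04871 = 0.06241, so n_i ≈ 4.00.

n_i = 4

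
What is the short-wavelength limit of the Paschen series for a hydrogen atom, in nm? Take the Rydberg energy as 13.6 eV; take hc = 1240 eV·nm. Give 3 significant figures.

The Paschen series has lower level n_f = 3; the series limit corresponds to n_i → ∞.
ΔE_max = 13.6 × 1 / 3² = 1.511 eV.
λ_min = 1240 / 1.511 = 821 nm.

821 nm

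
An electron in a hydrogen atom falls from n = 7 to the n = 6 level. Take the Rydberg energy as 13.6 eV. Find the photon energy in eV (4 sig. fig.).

0.1002 eV

E_7 = −13.60/49 = −0.2776 eV and E_6 = −13.60/36 = −0.3778 eV.
The photon energy is |E_7 − E_6| = 0.1002 eV.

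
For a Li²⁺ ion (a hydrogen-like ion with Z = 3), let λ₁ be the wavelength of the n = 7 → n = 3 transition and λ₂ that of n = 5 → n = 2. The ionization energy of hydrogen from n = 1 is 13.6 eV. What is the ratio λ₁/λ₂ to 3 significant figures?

2.32

λ ∝ 1/ΔE ∝ 1/(1/n_f² − 1/n_i²), and the Z² and hc factors cancel in the ratio.
λ₁/λ₂ = (1/2² − 1/5²)/(1/3² − 1/7²) = 0.2100/0.09070 = 2.32.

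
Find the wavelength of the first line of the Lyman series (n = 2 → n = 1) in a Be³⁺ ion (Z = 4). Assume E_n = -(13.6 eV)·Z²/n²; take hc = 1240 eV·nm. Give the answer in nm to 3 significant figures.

7.60 nm

The Lyman series terminates on n_f = 1; the first line has n_i = 1+1 = 2.
ΔE = 217.6 × (1/1² − 1/2²) = 163.2 eV.
λ = 1240 / 163.2 = 7.60 nm.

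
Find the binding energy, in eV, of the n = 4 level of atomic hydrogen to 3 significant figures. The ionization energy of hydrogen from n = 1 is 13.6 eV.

E_4 = −13.60/16 = −0.850 eV, so ionization (to E = 0) requires 0.850 eV.

0.850 eV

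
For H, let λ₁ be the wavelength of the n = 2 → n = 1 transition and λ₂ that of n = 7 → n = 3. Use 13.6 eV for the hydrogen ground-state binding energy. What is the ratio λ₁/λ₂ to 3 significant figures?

0.121

λ ∝ 1/ΔE ∝ 1/(1/n_f² − 1/n_i²), and the Z² and hc factors cancel in the ratio.
λ₁/λ₂ = (1/3² − 1/7²)/(1/1² − 1/2²) = 0.09070/0.7500 = 0.121.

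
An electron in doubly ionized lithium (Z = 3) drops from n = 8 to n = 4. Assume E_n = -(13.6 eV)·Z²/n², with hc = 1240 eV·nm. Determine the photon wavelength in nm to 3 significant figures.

216 nm

For Z = 3 the level energies scale as Z², so the effective Rydberg energy is 13.6 × 9 = 122.4 eV.
ΔE = 122.4 × (1/4² − 1/8²) = 122.4 × 0.04688 = 5.738 eV.
λ = hc/ΔE = 1240 / 5.738 = 216 nm.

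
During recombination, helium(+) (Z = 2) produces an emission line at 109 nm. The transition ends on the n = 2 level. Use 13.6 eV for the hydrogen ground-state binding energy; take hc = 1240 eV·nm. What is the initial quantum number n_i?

The photon energy is ΔE = hc/λ = 1240 / 109 = 11.38 eV.
With Z = 2, ΔE = 54.40 × (1/n_f² − 1/n_i²), so 1/n_f² − 1/n_i² = 0.2091.
With n_f = 2: 1/n_i² = 1/4 − 0.2091 = 0.04088, so n_i ≈ 4.95.

n_i = 5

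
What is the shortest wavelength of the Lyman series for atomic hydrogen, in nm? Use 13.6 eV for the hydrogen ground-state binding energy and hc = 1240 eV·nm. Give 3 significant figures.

The Lyman series has lower level n_f = 1; the series limit corresponds to n_i → ∞.
ΔE_max = 13.6 × 1 / 1² = 13.60 eV.
λ_min = 1240 / 13.60 = 91.2 nm.

91.2 nm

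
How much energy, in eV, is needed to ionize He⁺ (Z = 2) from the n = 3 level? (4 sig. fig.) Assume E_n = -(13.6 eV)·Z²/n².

6.044 eV

E_n = −13.6 Z²/n² = −54.40/n² eV for Z = 2.
E_3 = −54.40/9 = −6.044 eV, so ionization (to E = 0) requires 6.044 eV.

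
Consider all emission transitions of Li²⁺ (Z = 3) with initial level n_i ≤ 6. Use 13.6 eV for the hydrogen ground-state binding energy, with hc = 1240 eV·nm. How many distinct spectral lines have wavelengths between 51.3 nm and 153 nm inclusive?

Enumerate all n_i → n_f pairs with 1 ≤ n_f < n_i ≤ 6 and compute λ = 1240 / [13.6·9·(1/n_f² − 1/n_i²)].
Lines falling in [51.3, 153] nm: 4→2 (54.03 nm), 3→2 (72.94 nm), 6→3 (121.6 nm), 5→3 (142.5 nm).

4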